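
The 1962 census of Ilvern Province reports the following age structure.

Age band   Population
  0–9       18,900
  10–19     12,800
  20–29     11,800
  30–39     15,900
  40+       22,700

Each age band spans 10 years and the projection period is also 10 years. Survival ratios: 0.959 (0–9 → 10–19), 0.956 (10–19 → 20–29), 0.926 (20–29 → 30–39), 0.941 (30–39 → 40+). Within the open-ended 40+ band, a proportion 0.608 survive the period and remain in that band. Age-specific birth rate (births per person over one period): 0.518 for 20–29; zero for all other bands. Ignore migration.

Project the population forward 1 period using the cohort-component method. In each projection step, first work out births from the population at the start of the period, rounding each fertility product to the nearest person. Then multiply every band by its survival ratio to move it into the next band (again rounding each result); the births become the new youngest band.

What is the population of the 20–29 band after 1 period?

12237

Numbering the bands 1..5 from youngest to oldest:
— Period 1 —
Births: 11800 × 0.518 = 6112
Band 2: 18900 × 0.959 = 18125
Band 3: 12800 × 0.956 = 12237
Band 4: 11800 × 0.926 = 10927
Band 5: 15900 × 0.941 + 22700 × 0.608 = 14962 + 13802 = 28764
Population now: 0–9=6112, 10–19=18125, 20–29=12237, 30–39=10927, 40+=28764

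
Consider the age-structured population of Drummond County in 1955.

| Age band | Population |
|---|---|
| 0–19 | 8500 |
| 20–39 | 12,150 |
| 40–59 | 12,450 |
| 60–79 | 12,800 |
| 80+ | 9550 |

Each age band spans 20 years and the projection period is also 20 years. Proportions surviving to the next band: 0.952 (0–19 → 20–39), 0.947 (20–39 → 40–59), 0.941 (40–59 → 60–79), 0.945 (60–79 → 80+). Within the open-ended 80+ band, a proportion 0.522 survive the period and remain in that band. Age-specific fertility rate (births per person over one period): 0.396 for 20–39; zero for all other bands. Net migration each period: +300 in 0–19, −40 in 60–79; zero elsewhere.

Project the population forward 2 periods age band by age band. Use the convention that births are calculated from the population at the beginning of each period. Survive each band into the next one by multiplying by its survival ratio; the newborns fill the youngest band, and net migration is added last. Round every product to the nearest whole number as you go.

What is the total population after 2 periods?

— Period 1 —
Births: 12150 × 0.396 = 4811
20–39: 8500 × 0.952 = 8092
40–59: 12150 × 0.947 = 11506
60–79: 12450 × 0.941 = 11715
80+: 12800 × 0.945 + 9550 × 0.522 = 12096 + 4985 = 17081
Net migration: 0–19 + 300 → 5111; 60–79 − 40 → 11675
→ [5111, 8092, 11506, 11675, 17081]
— Period 2 —
Births: 8092 × 0.396 = 3204
20–39: 5111 × 0.952 = 4866
40–59: 8092 × 0.947 = 7663
60–79: 11506 × 0.941 = 10827
80+: 11675 × 0.945 + 17081 × 0.522 = 11033 + 8916 = 19949
Net migration: 0–19 + 300 → 3504; 60–79 − 40 → 10787
→ [3504, 4866, 7663, 10787, 19949]
Total after period 2: 3504 + 4866 + 7663 + 10787 + 19949 = 46769

46769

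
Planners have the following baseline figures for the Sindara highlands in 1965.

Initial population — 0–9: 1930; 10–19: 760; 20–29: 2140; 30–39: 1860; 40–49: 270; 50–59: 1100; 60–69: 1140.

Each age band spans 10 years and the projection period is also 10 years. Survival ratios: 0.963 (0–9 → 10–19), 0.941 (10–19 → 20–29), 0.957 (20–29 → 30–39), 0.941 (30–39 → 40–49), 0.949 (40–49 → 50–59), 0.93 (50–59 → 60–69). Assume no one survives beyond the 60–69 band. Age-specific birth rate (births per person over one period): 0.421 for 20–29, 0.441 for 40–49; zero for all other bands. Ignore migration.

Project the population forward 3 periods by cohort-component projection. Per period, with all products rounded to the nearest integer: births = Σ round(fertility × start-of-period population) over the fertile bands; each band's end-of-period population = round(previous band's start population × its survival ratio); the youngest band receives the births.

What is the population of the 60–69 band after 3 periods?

Period 1.
Births: 2140 * 0.421 = 901 ; 270 * 0.441 = 119 → total 1020
10–19: 1930 * 0.963 = 1859
20–29: 760 * 0.941 = 715
30–39: 2140 * 0.957 = 2048
40–49: 1860 * 0.941 = 1750
50–59: 270 * 0.949 = 256
60–69: 1100 * 0.93 = 1023
Population now: 0–9=1020, 10–19=1859, 20–29=715, 30–39=2048, 40–49=1750, 50–59=256, 60–69=1023
Period 2.
Births: 715 * 0.421 = 301 ; 1750 * 0.441 = 772 → total 1073
10–19: 1020 * 0.963 = 982
20–29: 1859 * 0.941 = 1749
30–39: 715 * 0.957 = 684
40–49: 2048 * 0.941 = 1927
50–59: 1750 * 0.949 = 1661
60–69: 256 * 0.93 = 238
Population now: 0–9=1073, 10–19=982, 20–29=1749, 30–39=684, 40–49=1927, 50–59=1661, 60–69=238
Period 3.
Births: 1749 * 0.421 = 736 ; 1927 * 0.441 = 850 → total 1586
10–19: 1073 * 0.963 = 1033
20–29: 982 * 0.941 = 924
30–39: 1749 * 0.957 = 1674
40–49: 684 * 0.941 = 644
50–59: 1927 * 0.949 = 1829
60–69: 1661 * 0.93 = 1545
Population now: 0–9=1586, 10–19=1033, 20–29=924, 30–39=1674, 40–49=644, 50–59=1829, 60–69=1545

1545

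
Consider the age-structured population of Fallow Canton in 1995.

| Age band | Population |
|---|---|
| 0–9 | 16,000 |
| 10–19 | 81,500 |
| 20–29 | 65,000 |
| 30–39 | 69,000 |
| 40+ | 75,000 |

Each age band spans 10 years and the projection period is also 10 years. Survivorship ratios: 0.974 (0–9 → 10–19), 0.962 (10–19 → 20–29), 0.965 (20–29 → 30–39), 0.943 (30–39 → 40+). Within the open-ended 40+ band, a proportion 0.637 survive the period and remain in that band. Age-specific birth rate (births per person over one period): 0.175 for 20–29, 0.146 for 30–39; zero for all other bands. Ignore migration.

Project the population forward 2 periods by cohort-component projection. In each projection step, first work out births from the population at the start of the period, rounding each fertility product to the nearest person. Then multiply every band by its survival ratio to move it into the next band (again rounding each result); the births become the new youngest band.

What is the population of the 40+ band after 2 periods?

131030

— Period 1 —
Births: 65000 × 0.175 = 11375, 69000 × 0.146 = 10074 → total 21449
10–19: 16000 × 0.974 = 15584
20–29: 81500 × 0.962 = 78403
30–39: 65000 × 0.965 = 62725
40+: 69000 × 0.943 + 75000 × 0.637 = 65067 + 47775 = 112842
End of period: [21449, 15584, 78403, 62725, 112842]
— Period 2 —
Births: 78403 × 0.175 = 13721, 62725 × 0.146 = 9158 → total 22879
10–19: 21449 × 0.974 = 20891
20–29: 15584 × 0.962 = 14992
30–39: 78403 × 0.965 = 75659
40+: 62725 × 0.943 + 112842 × 0.637 = 59150 + 71880 = 131030
End of period: [22879, 20891, 14992, 75659, 131030]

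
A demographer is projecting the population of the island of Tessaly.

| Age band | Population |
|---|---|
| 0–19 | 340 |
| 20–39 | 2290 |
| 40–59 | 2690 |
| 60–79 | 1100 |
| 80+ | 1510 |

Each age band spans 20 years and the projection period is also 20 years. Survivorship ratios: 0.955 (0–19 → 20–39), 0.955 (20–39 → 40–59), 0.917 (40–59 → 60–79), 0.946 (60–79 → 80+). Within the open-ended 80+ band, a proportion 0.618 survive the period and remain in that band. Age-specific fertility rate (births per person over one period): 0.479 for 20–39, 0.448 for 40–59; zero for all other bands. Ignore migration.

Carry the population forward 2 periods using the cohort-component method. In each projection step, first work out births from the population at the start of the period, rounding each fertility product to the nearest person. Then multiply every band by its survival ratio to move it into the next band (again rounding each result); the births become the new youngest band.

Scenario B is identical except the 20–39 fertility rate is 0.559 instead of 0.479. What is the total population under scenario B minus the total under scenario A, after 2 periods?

— Period 1 —
Births: 2290 × 0.479 = 1097, 2690 × 0.448 = 1205 — total 2302
20–39: 340 × 0.955 = 325
40–59: 2290 × 0.955 = 2187
60–79: 2690 × 0.917 = 2467
80+: 1100 × 0.946 + 1510 × 0.618 = 1041 + 933 = 1974
Population now: 0–19=2302, 20–39=325, 40–59=2187, 60–79=2467, 80+=1974
— Period 2 —
Births: 325 × 0.479 = 156, 2187 × 0.448 = 980 — total 1136
20–39: 2302 × 0.955 = 2198
40–59: 325 × 0.955 = 310
60–79: 2187 × 0.917 = 2005
80+: 2467 × 0.946 + 1974 × 0.618 = 2334 + 1220 = 3554
Population now: 0–19=1136, 20–39=2198, 40–59=310, 60–79=2005, 80+=3554
Scenario A total after 2 periods: 9203
Scenario B projection —
— Period 1 —
Births: 2290 × 0.559 = 1280, 2690 × 0.448 = 1205 — total 2485
20–39: 340 × 0.955 = 325
40–59: 2290 × 0.955 = 2187
60–79: 2690 × 0.917 = 2467
80+: 1100 × 0.946 + 1510 × 0.618 = 1041 + 933 = 1974
Population now: 0–19=2485, 20–39=325, 40–59=2187, 60–79=2467, 80+=1974
— Period 2 —
Births: 325 × 0.559 = 182, 2187 × 0.448 = 980 — total 1162
20–39: 2485 × 0.955 = 2373
40–59: 325 × 0.955 = 310
60–79: 2187 × 0.917 = 2005
80+: 2467 × 0.946 + 1974 × 0.618 = 2334 + 1220 = 3554
Population now: 0–19=1162, 20–39=2373, 40–59=310, 60–79=2005, 80+=3554
Scenario B total after 2 periods: 9404
Difference B − A = 9404 − 9203 = 201

201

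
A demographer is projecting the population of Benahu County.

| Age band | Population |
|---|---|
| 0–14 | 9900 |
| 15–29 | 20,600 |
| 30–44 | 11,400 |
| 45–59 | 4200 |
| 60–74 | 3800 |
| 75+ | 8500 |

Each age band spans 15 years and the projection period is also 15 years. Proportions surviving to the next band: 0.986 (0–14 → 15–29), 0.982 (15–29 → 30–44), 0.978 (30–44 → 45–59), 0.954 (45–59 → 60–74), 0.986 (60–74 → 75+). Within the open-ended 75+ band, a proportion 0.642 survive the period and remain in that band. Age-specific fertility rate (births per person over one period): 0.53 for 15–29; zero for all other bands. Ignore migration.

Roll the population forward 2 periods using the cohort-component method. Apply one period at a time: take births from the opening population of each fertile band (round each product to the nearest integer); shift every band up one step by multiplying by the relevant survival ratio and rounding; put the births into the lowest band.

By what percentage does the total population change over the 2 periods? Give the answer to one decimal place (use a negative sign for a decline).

Period 1:
Births: 20600 × 0.53 = 10918
15–29: 9900 × 0.986 = 9761
30–44: 20600 × 0.982 = 20229
45–59: 11400 × 0.978 = 11149
60–74: 4200 × 0.954 = 4007
75+: 3800 × 0.986 + 8500 × 0.642 = 3747 + 5457 = 9204
→ [10918, 9761, 20229, 11149, 4007, 9204]
Period 2:
Births: 9761 × 0.53 = 5173
15–29: 10918 × 0.986 = 10765
30–44: 9761 × 0.982 = 9585
45–59: 20229 × 0.978 = 19784
60–74: 11149 × 0.954 = 10636
75+: 4007 × 0.986 + 9204 × 0.642 = 3951 + 5909 = 9860
→ [5173, 10765, 9585, 19784, 10636, 9860]
Total: 58400 → 65803; change = 7403; percentage change = 12.7%

12.7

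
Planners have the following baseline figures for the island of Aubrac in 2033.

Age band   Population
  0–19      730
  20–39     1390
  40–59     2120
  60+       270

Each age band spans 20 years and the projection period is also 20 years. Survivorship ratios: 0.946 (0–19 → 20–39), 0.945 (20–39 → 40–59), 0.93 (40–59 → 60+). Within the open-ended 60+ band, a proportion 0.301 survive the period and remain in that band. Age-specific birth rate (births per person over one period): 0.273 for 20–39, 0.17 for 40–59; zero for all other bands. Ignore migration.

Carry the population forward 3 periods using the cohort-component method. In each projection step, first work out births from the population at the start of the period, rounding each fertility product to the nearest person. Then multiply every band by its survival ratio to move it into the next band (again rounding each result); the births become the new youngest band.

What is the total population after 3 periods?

2514

Let group 1 be 0–19 through group 4 = 60+.
— Period 1 —
Births: 1390 * 0.273 = 379, 2120 * 0.17 = 360 → 739
Group 2: 730 * 0.946 = 691
Group 3: 1390 * 0.945 = 1314
Group 4: 2120 * 0.93 + 270 * 0.301 = 1972 + 81 = 2053
Population now: 0–19=739, 20–39=691, 40–59=1314, 60+=2053
— Period 2 —
Births: 691 * 0.273 = 189, 1314 * 0.17 = 223 → 412
Group 2: 739 * 0.946 = 699
Group 3: 691 * 0.945 = 653
Group 4: 1314 * 0.93 + 2053 * 0.301 = 1222 + 618 = 1840
Population now: 0–19=412, 20–39=699, 40–59=653, 60+=1840
— Period 3 —
Births: 699 * 0.273 = 191, 653 * 0.17 = 111 → 302
Group 2: 412 * 0.946 = 390
Group 3: 699 * 0.945 = 661
Group 4: 653 * 0.93 + 1840 * 0.301 = 607 + 554 = 1161
Population now: 0–19=302, 20–39=390, 40–59=661, 60+=1161
Total after period 3: 302 + 390 + 661 + 1161 = 2514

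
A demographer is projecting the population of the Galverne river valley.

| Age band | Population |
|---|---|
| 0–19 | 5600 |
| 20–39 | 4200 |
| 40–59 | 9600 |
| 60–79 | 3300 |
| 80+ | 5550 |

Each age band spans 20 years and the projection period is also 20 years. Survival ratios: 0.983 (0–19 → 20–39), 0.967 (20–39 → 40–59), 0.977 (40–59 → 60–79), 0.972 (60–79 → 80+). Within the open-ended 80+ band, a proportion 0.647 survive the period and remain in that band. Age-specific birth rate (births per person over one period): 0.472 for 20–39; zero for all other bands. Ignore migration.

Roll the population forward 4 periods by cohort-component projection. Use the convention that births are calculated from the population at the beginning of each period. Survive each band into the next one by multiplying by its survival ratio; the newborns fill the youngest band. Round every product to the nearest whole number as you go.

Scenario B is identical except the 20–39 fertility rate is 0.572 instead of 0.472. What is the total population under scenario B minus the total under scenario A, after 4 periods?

1901

Let group 1 be 0–19 through group 5 = 80+.
[period 1]
Births: 4200 * 0.472 = 1982
Group 2: 5600 * 0.983 = 5505
Group 3: 4200 * 0.967 = 4061
Group 4: 9600 * 0.977 = 9379
Group 5: 3300 * 0.972 + 5550 * 0.647 = 3208 + 3591 = 6799
End of period: [1982, 5505, 4061, 9379, 6799]
[period 2]
Births: 5505 * 0.472 = 2598
Group 2: 1982 * 0.983 = 1948
Group 3: 5505 * 0.967 = 5323
Group 4: 4061 * 0.977 = 3968
Group 5: 9379 * 0.972 + 6799 * 0.647 = 9116 + 4399 = 13515
End of period: [2598, 1948, 5323, 3968, 13515]
[period 3]
Births: 1948 * 0.472 = 919
Group 2: 2598 * 0.983 = 2554
Group 3: 1948 * 0.967 = 1884
Group 4: 5323 * 0.977 = 5201
Group 5: 3968 * 0.972 + 13515 * 0.647 = 3857 + 8744 = 12601
End of period: [919, 2554, 1884, 5201, 12601]
[period 4]
Births: 2554 * 0.472 = 1205
Group 2: 919 * 0.983 = 903
Group 3: 2554 * 0.967 = 2470
Group 4: 1884 * 0.977 = 1841
Group 5: 5201 * 0.972 + 12601 * 0.647 = 5055 + 8153 = 13208
End of period: [1205, 903, 2470, 1841, 13208]
Scenario A total after 4 periods: 19627
Scenario B projection —
[period 1]
Births: 4200 * 0.572 = 2402
Group 2: 5600 * 0.983 = 5505
Group 3: 4200 * 0.967 = 4061
Group 4: 9600 * 0.977 = 9379
Group 5: 3300 * 0.972 + 5550 * 0.647 = 3208 + 3591 = 6799
End of period: [2402, 5505, 4061, 9379, 6799]
[period 2]
Births: 5505 * 0.572 = 3149
Group 2: 2402 * 0.983 = 2361
Group 3: 5505 * 0.967 = 5323
Group 4: 4061 * 0.977 = 3968
Group 5: 9379 * 0.972 + 6799 * 0.647 = 9116 + 4399 = 13515
End of period: [3149, 2361, 5323, 3968, 13515]
[period 3]
Births: 2361 * 0.572 = 1350
Group 2: 3149 * 0.983 = 3095
Group 3: 2361 * 0.967 = 2283
Group 4: 5323 * 0.977 = 5201
Group 5: 3968 * 0.972 + 13515 * 0.647 = 3857 + 8744 = 12601
End of period: [1350, 3095, 2283, 5201, 12601]
[period 4]
Births: 3095 * 0.572 = 1770
Group 2: 1350 * 0.983 = 1327
Group 3: 3095 * 0.967 = 2993
Group 4: 2283 * 0.977 = 2230
Group 5: 5201 * 0.972 + 12601 * 0.647 = 5055 + 8153 = 13208
End of period: [1770, 1327, 2993, 2230, 13208]
Scenario B total after 4 periods: 21528
Difference B − A = 21528 − 19627 = 1901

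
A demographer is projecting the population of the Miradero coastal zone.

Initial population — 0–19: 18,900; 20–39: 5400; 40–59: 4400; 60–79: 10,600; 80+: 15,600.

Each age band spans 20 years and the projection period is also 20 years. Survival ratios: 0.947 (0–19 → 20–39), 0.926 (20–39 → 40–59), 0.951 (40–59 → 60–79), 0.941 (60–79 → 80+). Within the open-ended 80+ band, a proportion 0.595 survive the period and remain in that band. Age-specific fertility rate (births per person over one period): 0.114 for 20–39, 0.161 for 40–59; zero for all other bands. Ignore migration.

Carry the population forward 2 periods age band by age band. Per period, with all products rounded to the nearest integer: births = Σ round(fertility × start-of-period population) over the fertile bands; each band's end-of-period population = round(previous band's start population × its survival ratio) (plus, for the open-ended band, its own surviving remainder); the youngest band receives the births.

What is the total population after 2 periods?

40823

[period 1]
Births: 5400 × 0.114 = 616  |  4400 × 0.161 = 708 ⇒ total 1324
20–39: 18900 × 0.947 = 17898
40–59: 5400 × 0.926 = 5000
60–79: 4400 × 0.951 = 4184
80+: 10600 × 0.941 + 15600 × 0.595 = 9975 + 9282 = 19257
End of period: [1324, 17898, 5000, 4184, 19257]
[period 2]
Births: 17898 × 0.114 = 2040  |  5000 × 0.161 = 805 ⇒ total 2845
20–39: 1324 × 0.947 = 1254
40–59: 17898 × 0.926 = 16574
60–79: 5000 × 0.951 = 4755
80+: 4184 × 0.941 + 19257 × 0.595 = 3937 + 11458 = 15395
End of period: [2845, 1254, 16574, 4755, 15395]
Total after period 2: 2845 + 1254 + 16574 + 4755 + 15395 = 40823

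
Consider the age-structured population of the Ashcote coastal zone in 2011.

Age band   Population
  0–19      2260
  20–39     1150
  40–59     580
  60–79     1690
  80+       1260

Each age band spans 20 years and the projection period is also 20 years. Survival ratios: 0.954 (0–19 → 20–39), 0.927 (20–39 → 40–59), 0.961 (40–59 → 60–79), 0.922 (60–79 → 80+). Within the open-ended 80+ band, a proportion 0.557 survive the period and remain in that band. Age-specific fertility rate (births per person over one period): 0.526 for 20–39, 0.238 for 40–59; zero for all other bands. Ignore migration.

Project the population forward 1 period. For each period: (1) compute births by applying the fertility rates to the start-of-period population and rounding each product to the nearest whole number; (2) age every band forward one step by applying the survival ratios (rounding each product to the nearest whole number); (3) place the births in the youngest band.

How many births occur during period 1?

743

[period 1]
Births: 1150 * 0.526 = 605 ; 580 * 0.238 = 138 → total 743
20–39: 2260 * 0.954 = 2156
40–59: 1150 * 0.927 = 1066
60–79: 580 * 0.961 = 557
80+: 1690 * 0.922 + 1260 * 0.557 = 1558 + 702 = 2260
Giving 743 / 2156 / 1066 / 557 / 2260.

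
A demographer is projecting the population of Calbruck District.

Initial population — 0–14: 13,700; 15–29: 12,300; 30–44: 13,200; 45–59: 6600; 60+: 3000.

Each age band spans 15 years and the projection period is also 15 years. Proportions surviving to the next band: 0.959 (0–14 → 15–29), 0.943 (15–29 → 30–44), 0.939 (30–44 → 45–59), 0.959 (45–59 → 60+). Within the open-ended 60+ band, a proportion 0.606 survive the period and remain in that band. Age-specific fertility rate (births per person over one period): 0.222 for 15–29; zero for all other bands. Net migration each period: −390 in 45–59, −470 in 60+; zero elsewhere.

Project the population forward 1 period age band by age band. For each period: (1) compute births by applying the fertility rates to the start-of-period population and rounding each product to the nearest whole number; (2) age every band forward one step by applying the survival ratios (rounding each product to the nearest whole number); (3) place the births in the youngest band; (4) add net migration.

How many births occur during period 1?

2731

Call the groups 1 to 5, youngest first.
— Period 1 —
Births: 12300 * 0.222 = 2731
Group 2: 13700 * 0.959 = 13138
Group 3: 12300 * 0.943 = 11599
Group 4: 13200 * 0.939 = 12395
Group 5: 6600 * 0.959 + 3000 * 0.606 = 6329 + 1818 = 8147
Net migration: Group 4 − 390 → 12005; Group 5 − 470 → 7677
Giving 2731 / 13138 / 11599 / 12005 / 7677.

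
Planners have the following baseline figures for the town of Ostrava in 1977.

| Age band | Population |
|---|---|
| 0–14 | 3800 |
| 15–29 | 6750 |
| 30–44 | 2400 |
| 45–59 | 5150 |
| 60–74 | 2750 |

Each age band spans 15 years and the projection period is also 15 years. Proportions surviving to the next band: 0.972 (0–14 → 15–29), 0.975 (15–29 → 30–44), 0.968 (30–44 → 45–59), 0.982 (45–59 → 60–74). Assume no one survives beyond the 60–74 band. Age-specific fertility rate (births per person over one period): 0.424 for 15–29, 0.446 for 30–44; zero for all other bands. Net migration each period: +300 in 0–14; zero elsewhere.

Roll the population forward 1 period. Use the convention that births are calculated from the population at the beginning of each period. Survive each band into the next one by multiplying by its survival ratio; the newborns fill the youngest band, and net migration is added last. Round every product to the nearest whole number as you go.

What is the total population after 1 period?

21887

— Period 1 —
Births: 6750 × 0.424 = 2862  |  2400 × 0.446 = 1070 → total 3932
15–29: 3800 × 0.972 = 3694
30–44: 6750 × 0.975 = 6581
45–59: 2400 × 0.968 = 2323
60–74: 5150 × 0.982 = 5057
Net migration: 0–14 + 300 → 4232
End of period: [4232, 3694, 6581, 2323, 5057]
Total after period 1: 4232 + 3694 + 6581 + 2323 + 5057 = 21887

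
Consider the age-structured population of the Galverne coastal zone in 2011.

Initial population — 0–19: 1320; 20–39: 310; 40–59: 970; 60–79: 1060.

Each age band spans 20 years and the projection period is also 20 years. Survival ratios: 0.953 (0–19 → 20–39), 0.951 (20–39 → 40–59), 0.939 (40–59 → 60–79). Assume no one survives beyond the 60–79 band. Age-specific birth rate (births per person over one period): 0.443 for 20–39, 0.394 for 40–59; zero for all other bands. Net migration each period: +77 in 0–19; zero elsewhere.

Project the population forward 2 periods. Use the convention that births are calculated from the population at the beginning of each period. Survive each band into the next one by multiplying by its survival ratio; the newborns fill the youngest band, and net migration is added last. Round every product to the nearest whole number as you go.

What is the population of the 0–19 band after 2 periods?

Numbering the groups 1..4 from youngest to oldest:
[period 1]
Births: 310 * 0.443 = 137  |  970 * 0.394 = 382 → 519
Group 2: 1320 * 0.953 = 1258
Group 3: 310 * 0.951 = 295
Group 4: 970 * 0.939 = 911
Net migration: Group 1 + 77 → 596
Giving 596 / 1258 / 295 / 911.
[period 2]
Births: 1258 * 0.443 = 557  |  295 * 0.394 = 116 → 673
Group 2: 596 * 0.953 = 568
Group 3: 1258 * 0.951 = 1196
Group 4: 295 * 0.939 = 277
Net migration: Group 1 + 77 → 750
Giving 750 / 568 / 1196 / 277.

750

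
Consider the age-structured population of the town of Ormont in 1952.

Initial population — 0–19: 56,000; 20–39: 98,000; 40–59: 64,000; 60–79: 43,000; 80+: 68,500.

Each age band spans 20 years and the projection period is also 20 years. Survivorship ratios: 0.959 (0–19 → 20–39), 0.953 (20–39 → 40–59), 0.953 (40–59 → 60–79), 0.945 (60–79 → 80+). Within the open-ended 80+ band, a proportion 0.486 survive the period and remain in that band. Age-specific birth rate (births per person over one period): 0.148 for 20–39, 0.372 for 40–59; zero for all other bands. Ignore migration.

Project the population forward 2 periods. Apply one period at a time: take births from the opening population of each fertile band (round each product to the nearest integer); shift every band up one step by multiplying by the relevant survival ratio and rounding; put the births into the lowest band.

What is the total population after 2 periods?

Period 1:
Births: 98000 × 0.148 = 14504  |  64000 × 0.372 = 23808 → 38312
20–39: 56000 × 0.959 = 53704
40–59: 98000 × 0.953 = 93394
60–79: 64000 × 0.953 = 60992
80+: 43000 × 0.945 + 68500 × 0.486 = 40635 + 33291 = 73926
Giving 38312 / 53704 / 93394 / 60992 / 73926.
Period 2:
Births: 53704 × 0.148 = 7948  |  93394 × 0.372 = 34743 → 42691
20–39: 38312 × 0.959 = 36741
40–59: 53704 × 0.953 = 51180
60–79: 93394 × 0.953 = 89004
80+: 60992 × 0.945 + 73926 × 0.486 = 57637 + 35928 = 93565
Giving 42691 / 36741 / 51180 / 89004 / 93565.
Total after period 2: 42691 + 36741 + 51180 + 89004 + 93565 = 313181

313181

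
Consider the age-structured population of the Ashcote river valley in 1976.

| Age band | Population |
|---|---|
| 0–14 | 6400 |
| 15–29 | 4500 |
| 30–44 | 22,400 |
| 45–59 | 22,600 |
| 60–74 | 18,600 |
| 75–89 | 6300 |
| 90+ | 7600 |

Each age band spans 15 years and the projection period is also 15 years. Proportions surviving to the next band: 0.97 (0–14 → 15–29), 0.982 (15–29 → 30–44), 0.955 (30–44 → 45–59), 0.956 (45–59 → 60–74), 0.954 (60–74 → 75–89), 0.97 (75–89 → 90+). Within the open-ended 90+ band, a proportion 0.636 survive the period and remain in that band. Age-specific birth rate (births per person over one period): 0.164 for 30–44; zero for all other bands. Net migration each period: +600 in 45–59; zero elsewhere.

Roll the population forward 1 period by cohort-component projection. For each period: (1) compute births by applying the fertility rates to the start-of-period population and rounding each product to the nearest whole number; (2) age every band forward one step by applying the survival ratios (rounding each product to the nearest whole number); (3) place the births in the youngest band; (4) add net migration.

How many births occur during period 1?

3674

Let band 1 be 0–14 through band 7 = 90+.
[period 1]
Births: 22400 × 0.164 = 3674
Band 2: 6400 × 0.97 = 6208
Band 3: 4500 × 0.982 = 4419
Band 4: 22400 × 0.955 = 21392
Band 5: 22600 × 0.956 = 21606
Band 6: 18600 × 0.954 = 17744
Band 7: 6300 × 0.97 + 7600 × 0.636 = 6111 + 4834 = 10945
Net migration: Band 4 + 600 → 21992
Giving 3674 / 6208 / 4419 / 21992 / 21606 / 17744 / 10945.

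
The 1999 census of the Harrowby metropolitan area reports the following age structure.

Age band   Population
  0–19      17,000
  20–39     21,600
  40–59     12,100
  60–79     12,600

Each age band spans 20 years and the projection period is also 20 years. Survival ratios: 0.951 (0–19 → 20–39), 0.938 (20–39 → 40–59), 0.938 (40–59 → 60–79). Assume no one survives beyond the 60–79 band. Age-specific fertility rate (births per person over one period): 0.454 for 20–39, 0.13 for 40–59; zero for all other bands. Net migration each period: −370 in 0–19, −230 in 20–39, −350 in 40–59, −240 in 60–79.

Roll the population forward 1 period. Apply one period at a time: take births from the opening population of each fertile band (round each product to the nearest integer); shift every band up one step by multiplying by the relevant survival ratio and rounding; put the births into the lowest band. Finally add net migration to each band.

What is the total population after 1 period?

(Bands numbered youngest = 1 to oldest = 4.)
Period 1:
Births: 21600 * 0.454 = 9806  |  12100 * 0.13 = 1573 ⇒ total 11379
Band 2: 17000 * 0.951 = 16167
Band 3: 21600 * 0.938 = 20261
Band 4: 12100 * 0.938 = 11350
Net migration: Band 1 − 370 → 11009; Band 2 − 230 → 15937; Band 3 − 350 → 19911; Band 4 − 240 → 11110
Giving 11009 / 15937 / 19911 / 11110.
Total after period 1: 11009 + 15937 + 19911 + 11110 = 57967

57967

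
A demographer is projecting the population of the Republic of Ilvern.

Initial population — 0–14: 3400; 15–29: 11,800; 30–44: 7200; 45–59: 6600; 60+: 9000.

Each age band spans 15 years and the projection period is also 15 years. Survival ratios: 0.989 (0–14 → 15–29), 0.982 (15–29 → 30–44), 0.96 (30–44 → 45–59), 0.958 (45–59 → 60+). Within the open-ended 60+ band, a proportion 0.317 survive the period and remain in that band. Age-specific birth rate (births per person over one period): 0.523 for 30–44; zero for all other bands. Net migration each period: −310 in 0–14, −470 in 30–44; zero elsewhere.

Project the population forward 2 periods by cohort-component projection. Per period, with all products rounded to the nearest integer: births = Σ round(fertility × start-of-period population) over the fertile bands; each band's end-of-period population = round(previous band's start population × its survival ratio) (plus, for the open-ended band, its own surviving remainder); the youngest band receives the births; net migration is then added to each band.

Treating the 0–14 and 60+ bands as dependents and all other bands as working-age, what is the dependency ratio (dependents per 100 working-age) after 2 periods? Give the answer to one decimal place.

Call the bands 1 to 5, youngest first.
[period 1]
Births: 7200 * 0.523 = 3766
Band 2: 3400 * 0.989 = 3363
Band 3: 11800 * 0.982 = 11588
Band 4: 7200 * 0.96 = 6912
Band 5: 6600 * 0.958 + 9000 * 0.317 = 6323 + 2853 = 9176
Net migration: Band 1 − 310 → 3456; Band 3 − 470 → 11118
→ [3456, 3363, 11118, 6912, 9176]
[period 2]
Births: 11118 * 0.523 = 5815
Band 2: 3456 * 0.989 = 3418
Band 3: 3363 * 0.982 = 3302
Band 4: 11118 * 0.96 = 10673
Band 5: 6912 * 0.958 + 9176 * 0.317 = 6622 + 2909 = 9531
Net migration: Band 1 − 310 → 5505; Band 3 − 470 → 2832
→ [5505, 3418, 2832, 10673, 9531]
Dependents (band 0–14 + band 60+) = 5505 + 9531 = 15036; working-age = 16923; ratio = 15036/16923 × 100 = 88.8

88.8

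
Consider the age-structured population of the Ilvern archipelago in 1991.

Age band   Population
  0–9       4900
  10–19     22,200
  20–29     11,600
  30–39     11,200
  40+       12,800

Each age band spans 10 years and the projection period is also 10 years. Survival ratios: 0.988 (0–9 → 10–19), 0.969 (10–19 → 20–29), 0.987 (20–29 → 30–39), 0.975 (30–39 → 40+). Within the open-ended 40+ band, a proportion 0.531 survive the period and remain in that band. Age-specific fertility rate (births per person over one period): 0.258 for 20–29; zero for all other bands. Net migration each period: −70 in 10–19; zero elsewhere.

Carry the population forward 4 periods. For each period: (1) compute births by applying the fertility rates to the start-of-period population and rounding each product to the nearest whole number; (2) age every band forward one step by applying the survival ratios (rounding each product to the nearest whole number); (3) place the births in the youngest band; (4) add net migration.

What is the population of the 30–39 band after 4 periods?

Numbering the groups 1..5 from youngest to oldest:
[period 1]
Births: 11600 * 0.258 = 2993
Group 2: 4900 * 0.988 = 4841
Group 3: 22200 * 0.969 = 21512
Group 4: 11600 * 0.987 = 11449
Group 5: 11200 * 0.975 + 12800 * 0.531 = 10920 + 6797 = 17717
Net migration: Group 2 − 70 → 4771
Giving 2993 / 4771 / 21512 / 11449 / 17717.
[period 2]
Births: 21512 * 0.258 = 5550
Group 2: 2993 * 0.988 = 2957
Group 3: 4771 * 0.969 = 4623
Group 4: 21512 * 0.987 = 21232
Group 5: 11449 * 0.975 + 17717 * 0.531 = 11163 + 9408 = 20571
Net migration: Group 2 − 70 → 2887
Giving 5550 / 2887 / 4623 / 21232 / 20571.
[period 3]
Births: 4623 * 0.258 = 1193
Group 2: 5550 * 0.988 = 5483
Group 3: 2887 * 0.969 = 2798
Group 4: 4623 * 0.987 = 4563
Group 5: 21232 * 0.975 + 20571 * 0.531 = 20701 + 10923 = 31624
Net migration: Group 2 − 70 → 5413
Giving 1193 / 5413 / 2798 / 4563 / 31624.
[period 4]
Births: 2798 * 0.258 = 722
Group 2: 1193 * 0.988 = 1179
Group 3: 5413 * 0.969 = 5245
Group 4: 2798 * 0.987 = 2762
Group 5: 4563 * 0.975 + 31624 * 0.531 = 4449 + 16792 = 21241
Net migration: Group 2 − 70 → 1109
Giving 722 / 1109 / 5245 / 2762 / 21241.

2762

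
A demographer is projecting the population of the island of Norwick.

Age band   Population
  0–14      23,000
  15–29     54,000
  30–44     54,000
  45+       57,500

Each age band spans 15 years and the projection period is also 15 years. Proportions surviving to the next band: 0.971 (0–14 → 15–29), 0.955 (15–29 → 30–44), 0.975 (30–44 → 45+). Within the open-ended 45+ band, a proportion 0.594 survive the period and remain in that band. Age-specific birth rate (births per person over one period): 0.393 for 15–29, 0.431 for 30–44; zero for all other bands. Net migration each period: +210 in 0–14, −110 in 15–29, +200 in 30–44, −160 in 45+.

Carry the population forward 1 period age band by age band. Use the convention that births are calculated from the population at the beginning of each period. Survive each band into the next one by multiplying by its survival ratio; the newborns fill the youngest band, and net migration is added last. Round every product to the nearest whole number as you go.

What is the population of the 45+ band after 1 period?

Numbering the groups 1..4 from youngest to oldest:
Period 1:
Births: 54000 × 0.393 = 21222 ; 54000 × 0.431 = 23274 → 44496
Group 2: 23000 × 0.971 = 22333
Group 3: 54000 × 0.955 = 51570
Group 4: 54000 × 0.975 + 57500 × 0.594 = 52650 + 34155 = 86805
Net migration: Group 1 + 210 → 44706; Group 2 − 110 → 22223; Group 3 + 200 → 51770; Group 4 − 160 → 86645
Population now: 0–14=44706, 15–29=22223, 30–44=51770, 45+=86645

86645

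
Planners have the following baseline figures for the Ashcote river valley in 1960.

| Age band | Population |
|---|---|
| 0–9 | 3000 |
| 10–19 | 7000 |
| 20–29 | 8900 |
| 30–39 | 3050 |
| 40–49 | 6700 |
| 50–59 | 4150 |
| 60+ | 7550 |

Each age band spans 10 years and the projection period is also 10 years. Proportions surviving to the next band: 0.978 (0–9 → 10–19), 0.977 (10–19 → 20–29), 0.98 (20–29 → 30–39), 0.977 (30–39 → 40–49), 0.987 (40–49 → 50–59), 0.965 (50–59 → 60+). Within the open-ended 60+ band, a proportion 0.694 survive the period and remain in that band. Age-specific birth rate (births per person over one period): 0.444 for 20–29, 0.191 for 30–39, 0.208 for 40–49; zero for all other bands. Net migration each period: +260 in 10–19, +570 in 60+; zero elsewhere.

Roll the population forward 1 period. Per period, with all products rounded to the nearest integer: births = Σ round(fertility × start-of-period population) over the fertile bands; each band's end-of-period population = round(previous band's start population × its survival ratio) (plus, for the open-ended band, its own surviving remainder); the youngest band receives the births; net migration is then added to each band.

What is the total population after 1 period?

44092

After projecting period 1:
Births: 8900 × 0.444 = 3952 ; 3050 × 0.191 = 583 ; 6700 × 0.208 = 1394 → total 5929
10–19: 3000 × 0.978 = 2934
20–29: 7000 × 0.977 = 6839
30–39: 8900 × 0.98 = 8722
40–49: 3050 × 0.977 = 2980
50–59: 6700 × 0.987 = 6613
60+: 4150 × 0.965 + 7550 × 0.694 = 4005 + 5240 = 9245
Net migration: 10–19 + 260 → 3194; 60+ + 570 → 9815
→ [5929, 3194, 6839, 8722, 2980, 6613, 9815]
Total after period 1: 5929 + 3194 + 6839 + 8722 + 2980 + 6613 + 9815 = 44092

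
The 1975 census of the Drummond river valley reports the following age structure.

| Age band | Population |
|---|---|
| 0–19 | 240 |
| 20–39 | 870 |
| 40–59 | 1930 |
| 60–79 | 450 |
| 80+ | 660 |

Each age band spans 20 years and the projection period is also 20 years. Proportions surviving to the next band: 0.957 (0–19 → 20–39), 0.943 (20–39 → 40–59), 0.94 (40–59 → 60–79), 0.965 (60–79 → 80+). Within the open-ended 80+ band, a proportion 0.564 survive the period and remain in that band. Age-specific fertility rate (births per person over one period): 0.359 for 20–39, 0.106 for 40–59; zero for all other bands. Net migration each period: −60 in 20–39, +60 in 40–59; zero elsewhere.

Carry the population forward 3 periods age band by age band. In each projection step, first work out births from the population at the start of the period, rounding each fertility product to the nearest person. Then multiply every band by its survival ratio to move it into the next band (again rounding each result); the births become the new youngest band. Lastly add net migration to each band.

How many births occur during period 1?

517

— Period 1 —
Births: 870 × 0.359 = 312  |  1930 × 0.106 = 205 → 517
20–39: 240 × 0.957 = 230
40–59: 870 × 0.943 = 820
60–79: 1930 × 0.94 = 1814
80+: 450 × 0.965 + 660 × 0.564 = 434 + 372 = 806
Net migration: 20–39 − 60 → 170; 40–59 + 60 → 880
End of period: [517, 170, 880, 1814, 806]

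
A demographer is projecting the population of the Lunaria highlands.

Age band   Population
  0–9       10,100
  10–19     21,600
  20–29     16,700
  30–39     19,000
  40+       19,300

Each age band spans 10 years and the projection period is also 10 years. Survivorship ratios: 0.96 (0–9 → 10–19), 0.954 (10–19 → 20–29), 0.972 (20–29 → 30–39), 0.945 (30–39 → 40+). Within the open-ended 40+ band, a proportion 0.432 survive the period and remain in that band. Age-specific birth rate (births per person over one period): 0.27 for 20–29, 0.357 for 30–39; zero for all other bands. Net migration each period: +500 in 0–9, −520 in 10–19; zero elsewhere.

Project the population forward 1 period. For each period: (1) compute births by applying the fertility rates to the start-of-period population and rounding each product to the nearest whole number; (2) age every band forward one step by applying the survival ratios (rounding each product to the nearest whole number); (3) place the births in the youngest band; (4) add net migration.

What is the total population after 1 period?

Period 1.
Births: 16700 * 0.27 = 4509, 19000 * 0.357 = 6783 ⇒ total 11292
10–19: 10100 * 0.96 = 9696
20–29: 21600 * 0.954 = 20606
30–39: 16700 * 0.972 = 16232
40+: 19000 * 0.945 + 19300 * 0.432 = 17955 + 8338 = 26293
Net migration: 0–9 + 500 → 11792; 10–19 − 520 → 9176
→ [11792, 9176, 20606, 16232, 26293]
Total after period 1: 11792 + 9176 + 20606 + 16232 + 26293 = 84099

84099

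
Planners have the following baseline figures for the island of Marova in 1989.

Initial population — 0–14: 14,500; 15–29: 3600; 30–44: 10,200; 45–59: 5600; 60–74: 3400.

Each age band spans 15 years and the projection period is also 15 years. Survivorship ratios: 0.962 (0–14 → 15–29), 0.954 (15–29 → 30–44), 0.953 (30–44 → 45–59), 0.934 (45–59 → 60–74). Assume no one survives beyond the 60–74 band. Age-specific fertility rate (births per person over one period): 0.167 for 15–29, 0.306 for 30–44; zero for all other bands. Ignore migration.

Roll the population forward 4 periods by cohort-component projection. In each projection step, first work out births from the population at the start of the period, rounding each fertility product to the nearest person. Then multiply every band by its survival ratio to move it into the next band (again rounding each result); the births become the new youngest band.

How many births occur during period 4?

[period 1]
Births: 3600 * 0.167 = 601  |  10200 * 0.306 = 3121 → 3722
15–29: 14500 * 0.962 = 13949
30–44: 3600 * 0.954 = 3434
45–59: 10200 * 0.953 = 9721
60–74: 5600 * 0.934 = 5230
Population now: 0–14=3722, 15–29=13949, 30–44=3434, 45–59=9721, 60–74=5230
[period 2]
Births: 13949 * 0.167 = 2329  |  3434 * 0.306 = 1051 → 3380
15–29: 3722 * 0.962 = 3581
30–44: 13949 * 0.954 = 13307
45–59: 3434 * 0.953 = 3273
60–74: 9721 * 0.934 = 9079
Population now: 0–14=3380, 15–29=3581, 30–44=13307, 45–59=3273, 60–74=9079
[period 3]
Births: 3581 * 0.167 = 598  |  13307 * 0.306 = 4072 → 4670
15–29: 3380 * 0.962 = 3252
30–44: 3581 * 0.954 = 3416
45–59: 13307 * 0.953 = 12682
60–74: 3273 * 0.934 = 3057
Population now: 0–14=4670, 15–29=3252, 30–44=3416, 45–59=12682, 60–74=3057
[period 4]
Births: 3252 * 0.167 = 543  |  3416 * 0.306 = 1045 → 1588
15–29: 4670 * 0.962 = 4493
30–44: 3252 * 0.954 = 3102
45–59: 3416 * 0.953 = 3255
60–74: 12682 * 0.934 = 11845
Population now: 0–14=1588, 15–29=4493, 30–44=3102, 45–59=3255, 60–74=11845

1588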